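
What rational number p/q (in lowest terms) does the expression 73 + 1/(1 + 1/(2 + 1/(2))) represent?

516/7

Build up convergents one term at a time:
a_0 = 73: 73/1
a_1 = 1: 74/1
a_2 = 2: 221/3
a_3 = 2: 516/7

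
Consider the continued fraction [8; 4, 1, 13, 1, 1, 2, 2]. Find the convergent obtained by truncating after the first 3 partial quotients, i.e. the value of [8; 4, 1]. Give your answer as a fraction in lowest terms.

41/5

Work from the innermost term outward:
Start with 1.
4 + 1/(1/1) = 4 + 1/1 = 5/1
8 + 1/(5/1) = 8 + 1/5 = 41/5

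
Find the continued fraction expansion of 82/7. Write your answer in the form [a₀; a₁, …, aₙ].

82 = 11·7 + 5, so a_0 = 11
7 = 1·5 + 2, so a_1 = 1
5 = 2·2 + 1, so a_2 = 2
2 = 2·1 + 0, so a_3 = 2

[11; 1, 2, 2]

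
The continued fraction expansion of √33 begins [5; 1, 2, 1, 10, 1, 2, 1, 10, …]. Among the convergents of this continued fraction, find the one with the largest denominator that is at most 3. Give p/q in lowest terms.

17/3

List convergents until the denominator exceeds the bound:
a_0 = 5: 5/1  (≤ bound)
a_1 = 1: 6/1  (≤ bound)
a_2 = 2: 17/3  (≤ bound)
a_3 = 1: 23/4  (> 3, stop)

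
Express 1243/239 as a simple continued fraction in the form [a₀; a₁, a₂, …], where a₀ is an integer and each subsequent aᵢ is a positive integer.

1243 = 5·239 + 48, so a_0 = 5
239 = 4·48 + 47, so a_1 = 4
48 = 1·47 + 1, so a_2 = 1
47 = 47·1 + 0, so a_3 = 47

[5; 4, 1, 47]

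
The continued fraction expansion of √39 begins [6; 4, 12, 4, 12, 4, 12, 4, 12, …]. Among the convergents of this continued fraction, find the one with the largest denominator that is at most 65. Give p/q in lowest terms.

List convergents until the denominator exceeds the bound:
a_0 = 6: 6/1  (≤ bound)
a_1 = 4: 25/4  (≤ bound)
a_2 = 12: 306/49  (≤ bound)
a_3 = 4: 1249/200  (> 65, stop)

306/49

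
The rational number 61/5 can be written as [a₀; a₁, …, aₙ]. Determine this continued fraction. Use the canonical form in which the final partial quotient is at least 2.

61 ÷ 5 → quotient 12, remainder 1
5 ÷ 1 → quotient 5, remainder 0

[12; 5]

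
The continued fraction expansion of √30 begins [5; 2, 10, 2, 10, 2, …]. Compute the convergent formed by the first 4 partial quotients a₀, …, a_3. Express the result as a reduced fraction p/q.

241/44

Compute successive convergents:
a_0 = 5: 5/1
a_1 = 2: 11/2
a_2 = 10: 115/21
a_3 = 2: 241/44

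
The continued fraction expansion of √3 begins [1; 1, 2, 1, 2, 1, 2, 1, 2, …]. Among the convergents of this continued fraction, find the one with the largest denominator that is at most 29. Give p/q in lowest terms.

a_0 = 1: 1/1  (≤ bound)
a_1 = 1: 2/1  (≤ bound)
a_2 = 2: 5/3  (≤ bound)
a_3 = 1: 7/4  (≤ bound)
a_4 = 2: 19/11  (≤ bound)
a_5 = 1: 26/15  (≤ bound)
a_6 = 2: 71/41  (> 29, stop)

26/15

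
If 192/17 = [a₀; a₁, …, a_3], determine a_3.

2

⌊192/17⌋ = 11, remainder 5
⌊17/5⌋ = 3, remainder 2
⌊5/2⌋ = 2, remainder 1
⌊2/1⌋ = 2, remainder 0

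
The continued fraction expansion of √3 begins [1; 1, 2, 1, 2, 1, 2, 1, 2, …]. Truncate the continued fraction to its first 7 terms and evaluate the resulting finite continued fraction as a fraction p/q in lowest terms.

71/41

Collapse the nested fraction from the inside out:
Start with 2.
1 + 1/(2/1) = 1 + 1/2 = 3/2
2 + 1/(3/2) = 2 + 2/3 = 8/3
1 + 1/(8/3) = 1 + 3/8 = 11/8
2 + 1/(11/8) = 2 + 8/11 = 30/11
1 + 1/(30/11) = 1 + 11/30 = 41/30
1 + 1/(41/30) = 1 + 30/41 = 71/41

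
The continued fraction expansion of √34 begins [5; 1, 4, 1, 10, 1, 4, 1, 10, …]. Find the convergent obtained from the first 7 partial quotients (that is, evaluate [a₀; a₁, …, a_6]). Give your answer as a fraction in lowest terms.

2035/349

Starting at the tail and folding back:
Start with 4.
1 + 1/(4/1) = 1 + 1/4 = 5/4
10 + 1/(5/4) = 10 + 4/5 = 54/5
1 + 1/(54/5) = 1 + 5/54 = 59/54
4 + 1/(59/54) = 4 + 54/59 = 290/59
1 + 1/(290/59) = 1 + 59/290 = 349/290
5 + 1/(349/290) = 5 + 290/349 = 2035/349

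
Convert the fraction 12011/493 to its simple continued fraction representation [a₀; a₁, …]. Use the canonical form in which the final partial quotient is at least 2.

[24; 2, 1, 3, 14, 1, 2]

Apply division with remainder until the remainder is 0:
12011 = 24·493 + 179, so a_0 = 24
493 = 2·179 + 135, so a_1 = 2
179 = 1·135 + 44, so a_2 = 1
135 = 3·44 + 3, so a_3 = 3
44 = 14·3 + 2, so a_4 = 14
3 = 1·2 + 1, so a_5 = 1
2 = 2·1 + 0, so a_6 = 2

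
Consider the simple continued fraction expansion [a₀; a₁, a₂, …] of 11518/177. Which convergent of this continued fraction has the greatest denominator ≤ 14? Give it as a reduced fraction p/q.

a_0 = 65: 65/1  (≤ bound)
a_1 = 13: 846/13  (≤ bound)
a_2 = 1: 911/14  (≤ bound)
a_3 = 1: 1757/27  (> 14, stop)

911/14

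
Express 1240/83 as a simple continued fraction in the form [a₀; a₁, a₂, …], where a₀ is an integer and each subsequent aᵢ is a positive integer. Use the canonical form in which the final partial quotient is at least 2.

1240 ÷ 83 → quotient 14, remainder 78
83 ÷ 78 → quotient 1, remainder 5
78 ÷ 5 → quotient 15, remainder 3
5 ÷ 3 → quotient 1, remainder 2
3 ÷ 2 → quotient 1, remainder 1
2 ÷ 1 → quotient 2, remainder 0

[14; 1, 15, 1, 1, 2]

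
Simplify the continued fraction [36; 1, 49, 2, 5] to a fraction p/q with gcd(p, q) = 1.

20524/555

a_0 = 36: 36/1
a_1 = 1: 37/1
a_2 = 49: 1849/50
a_3 = 2: 3735/101
a_4 = 5: 20524/555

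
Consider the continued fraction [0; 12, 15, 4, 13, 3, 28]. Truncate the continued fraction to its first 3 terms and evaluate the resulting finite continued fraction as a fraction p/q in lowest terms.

a_0 = 0: 0/1
a_1 = 12: 1/12
a_2 = 15: 15/181

15/181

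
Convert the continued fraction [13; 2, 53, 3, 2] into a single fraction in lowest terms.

Start with 2.
3 + 1/(2/1) = 3 + 1/2 = 7/2
53 + 1/(7/2) = 53 + 2/7 = 373/7
2 + 1/(373/7) = 2 + 7/373 = 753/373
13 + 1/(753/373) = 13 + 373/753 = 10162/753

10162/753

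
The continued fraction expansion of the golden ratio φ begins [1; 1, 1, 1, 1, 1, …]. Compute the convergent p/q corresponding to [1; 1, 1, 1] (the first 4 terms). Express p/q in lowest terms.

5/3

a_0 = 1: 1/1
a_1 = 1: 2/1
a_2 = 1: 3/2
a_3 = 1: 5/3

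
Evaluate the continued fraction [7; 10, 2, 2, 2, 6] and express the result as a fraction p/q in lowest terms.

5691/802

Use the convergent recurrence hₖ = aₖ·hₖ₋₁ + hₖ₋₂ (and likewise for the denominators kₖ):
a_0 = 7: 7/1
a_1 = 10: 71/10
a_2 = 2: 149/21
a_3 = 2: 369/52
a_4 = 2: 887/125
a_5 = 6: 5691/802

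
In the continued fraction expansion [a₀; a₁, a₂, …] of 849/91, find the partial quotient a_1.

3

Run the Euclidean algorithm, recording each quotient:
⌊849/91⌋ = 9, remainder 30
⌊91/30⌋ = 3, remainder 1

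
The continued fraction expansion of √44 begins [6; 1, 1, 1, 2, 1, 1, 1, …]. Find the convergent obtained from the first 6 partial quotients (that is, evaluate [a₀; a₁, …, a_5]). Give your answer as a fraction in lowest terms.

Start with 1.
2 + 1/(1/1) = 2 + 1/1 = 3/1
1 + 1/(3/1) = 1 + 1/3 = 4/3
1 + 1/(4/3) = 1 + 3/4 = 7/4
1 + 1/(7/4) = 1 + 4/7 = 11/7
6 + 1/(11/7) = 6 + 7/11 = 73/11

73/11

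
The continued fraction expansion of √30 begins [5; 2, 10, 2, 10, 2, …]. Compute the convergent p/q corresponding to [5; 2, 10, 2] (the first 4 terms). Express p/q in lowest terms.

Use the convergent recurrence hₖ = aₖ·hₖ₋₁ + hₖ₋₂ (and likewise for the denominators kₖ):
a_0 = 5: 5/1
a_1 = 2: 11/2
a_2 = 10: 115/21
a_3 = 2: 241/44

241/44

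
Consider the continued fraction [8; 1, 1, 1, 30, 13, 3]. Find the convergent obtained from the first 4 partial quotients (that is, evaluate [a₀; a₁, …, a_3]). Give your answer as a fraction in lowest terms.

26/3

Work from the innermost term outward:
Start with 1.
1 + 1/(1/1) = 1 + 1/1 = 2/1
1 + 1/(2/1) = 1 + 1/2 = 3/2
8 + 1/(3/2) = 8 + 2/3 = 26/3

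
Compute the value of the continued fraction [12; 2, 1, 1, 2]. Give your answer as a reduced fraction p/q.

161/13

Build up convergents one term at a time:
a_0 = 12: 12/1
a_1 = 2: 25/2
a_2 = 1: 37/3
a_3 = 1: 62/5
a_4 = 2: 161/13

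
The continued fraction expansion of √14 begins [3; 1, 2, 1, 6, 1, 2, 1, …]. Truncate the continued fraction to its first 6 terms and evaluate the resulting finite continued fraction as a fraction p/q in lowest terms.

Start with 1.
6 + 1/(1/1) = 6 + 1/1 = 7/1
1 + 1/(7/1) = 1 + 1/7 = 8/7
2 + 1/(8/7) = 2 + 7/8 = 23/8
1 + 1/(23/8) = 1 + 8/23 = 31/23
3 + 1/(31/23) = 3 + 23/31 = 116/31

116/31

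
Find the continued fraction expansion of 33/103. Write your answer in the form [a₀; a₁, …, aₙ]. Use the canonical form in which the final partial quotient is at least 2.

Run the Euclidean algorithm, recording each quotient:
33 ÷ 103 → quotient 0, remainder 33
103 ÷ 33 → quotient 3, remainder 4
33 ÷ 4 → quotient 8, remainder 1
4 ÷ 1 → quotient 4, remainder 0

[0; 3, 8, 4]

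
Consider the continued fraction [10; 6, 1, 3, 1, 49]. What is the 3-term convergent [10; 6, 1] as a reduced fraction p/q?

71/7

a_0 = 10: 10/1
a_1 = 6: 61/6
a_2 = 1: 71/7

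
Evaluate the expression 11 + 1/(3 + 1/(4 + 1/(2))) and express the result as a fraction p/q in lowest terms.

Start with 2.
4 + 1/(2/1) = 4 + 1/2 = 9/2
3 + 1/(9/2) = 3 + 2/9 = 29/9
11 + 1/(29/9) = 11 + 9/29 = 328/29

328/29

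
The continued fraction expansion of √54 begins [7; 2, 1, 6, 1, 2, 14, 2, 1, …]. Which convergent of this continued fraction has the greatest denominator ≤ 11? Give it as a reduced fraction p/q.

a_0 = 7: 7/1  (≤ bound)
a_1 = 2: 15/2  (≤ bound)
a_2 = 1: 22/3  (≤ bound)
a_3 = 6: 147/20  (> 11, stop)

22/3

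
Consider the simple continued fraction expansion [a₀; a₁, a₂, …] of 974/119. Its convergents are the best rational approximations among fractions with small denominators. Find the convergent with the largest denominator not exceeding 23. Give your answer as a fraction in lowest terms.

List convergents until the denominator exceeds the bound:
a_0 = 8: 8/1  (≤ bound)
a_1 = 5: 41/5  (≤ bound)
a_2 = 2: 90/11  (≤ bound)
a_3 = 2: 221/27  (> 23, stop)

90/11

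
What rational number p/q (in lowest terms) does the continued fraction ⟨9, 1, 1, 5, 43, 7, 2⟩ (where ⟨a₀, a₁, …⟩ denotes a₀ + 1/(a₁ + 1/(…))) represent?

Start with 2.
7 + 1/(2/1) = 7 + 1/2 = 15/2
43 + 1/(15/2) = 43 + 2/15 = 647/15
5 + 1/(647/15) = 5 + 15/647 = 3250/647
1 + 1/(3250/647) = 1 + 647/3250 = 3897/3250
1 + 1/(3897/3250) = 1 + 3250/3897 = 7147/3897
9 + 1/(7147/3897) = 9 + 3897/7147 = 68220/7147

68220/7147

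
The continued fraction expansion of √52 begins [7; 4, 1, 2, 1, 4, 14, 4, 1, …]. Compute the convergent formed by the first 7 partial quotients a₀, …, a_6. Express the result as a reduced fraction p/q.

9223/1279

Use the convergent recurrence hₖ = aₖ·hₖ₋₁ + hₖ₋₂ (and likewise for the denominators kₖ):
a_0 = 7: 7/1
a_1 = 4: 29/4
a_2 = 1: 36/5
a_3 = 2: 101/14
a_4 = 1: 137/19
a_5 = 4: 649/90
a_6 = 14: 9223/1279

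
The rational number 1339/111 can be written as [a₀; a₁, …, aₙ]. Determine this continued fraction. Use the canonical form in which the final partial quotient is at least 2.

1339 = 12·111 + 7, so a_0 = 12
111 = 15·7 + 6, so a_1 = 15
7 = 1·6 + 1, so a_2 = 1
6 = 6·1 + 0, so a_3 = 6

[12; 15, 1, 6]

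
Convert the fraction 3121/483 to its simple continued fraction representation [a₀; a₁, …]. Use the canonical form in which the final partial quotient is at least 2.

[6; 2, 6, 37]

Run the Euclidean algorithm, recording each quotient:
3121 ÷ 483 → quotient 6, remainder 223
483 ÷ 223 → quotient 2, remainder 37
223 ÷ 37 → quotient 6, remainder 1
37 ÷ 1 → quotient 37, remainder 0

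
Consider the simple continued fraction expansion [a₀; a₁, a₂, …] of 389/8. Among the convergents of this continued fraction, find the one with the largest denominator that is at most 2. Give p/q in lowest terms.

97/2

List convergents until the denominator exceeds the bound:
a_0 = 48: 48/1  (≤ bound)
a_1 = 1: 49/1  (≤ bound)
a_2 = 1: 97/2  (≤ bound)
a_3 = 1: 146/3  (> 2, stop)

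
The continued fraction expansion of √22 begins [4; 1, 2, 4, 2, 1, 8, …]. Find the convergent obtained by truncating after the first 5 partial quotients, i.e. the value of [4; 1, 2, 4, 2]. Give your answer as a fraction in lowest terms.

Compute successive convergents:
a_0 = 4: 4/1
a_1 = 1: 5/1
a_2 = 2: 14/3
a_3 = 4: 61/13
a_4 = 2: 136/29

136/29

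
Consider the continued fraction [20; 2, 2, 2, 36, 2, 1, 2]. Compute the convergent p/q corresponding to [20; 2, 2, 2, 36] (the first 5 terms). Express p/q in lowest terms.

8922/437

Start with 36.
2 + 1/(36/1) = 2 + 1/36 = 73/36
2 + 1/(73/36) = 2 + 36/73 = 182/73
2 + 1/(182/73) = 2 + 73/182 = 437/182
20 + 1/(437/182) = 20 + 182/437 = 8922/437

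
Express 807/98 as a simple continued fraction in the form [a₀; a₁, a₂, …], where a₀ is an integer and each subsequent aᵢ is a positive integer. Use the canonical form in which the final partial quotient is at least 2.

⌊807/98⌋ = 8, remainder 23
⌊98/23⌋ = 4, remainder 6
⌊23/6⌋ = 3, remainder 5
⌊6/5⌋ = 1, remainder 1
⌊5/1⌋ = 5, remainder 0

[8; 4, 3, 1, 5]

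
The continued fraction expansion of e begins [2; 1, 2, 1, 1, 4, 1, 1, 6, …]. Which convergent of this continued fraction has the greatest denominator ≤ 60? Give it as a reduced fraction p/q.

106/39

a_0 = 2: 2/1  (≤ bound)
a_1 = 1: 3/1  (≤ bound)
a_2 = 2: 8/3  (≤ bound)
a_3 = 1: 11/4  (≤ bound)
a_4 = 1: 19/7  (≤ bound)
a_5 = 4: 87/32  (≤ bound)
a_6 = 1: 106/39  (≤ bound)
a_7 = 1: 193/71  (> 60, stop)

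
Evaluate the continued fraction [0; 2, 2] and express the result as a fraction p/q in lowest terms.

Work from the innermost term outward:
Start with 2.
2 + 1/(2/1) = 2 + 1/2 = 5/2
0 + 1/(5/2) = 0 + 2/5 = 2/5

2/5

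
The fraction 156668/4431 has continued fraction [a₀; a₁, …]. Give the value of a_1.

2

156668 = 35·4431 + 1583, so a_0 = 35
4431 = 2·1583 + 1265, so a_1 = 2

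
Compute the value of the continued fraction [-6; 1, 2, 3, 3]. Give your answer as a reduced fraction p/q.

a_0 = -6: -6/1
a_1 = 1: -5/1
a_2 = 2: -16/3
a_3 = 3: -53/10
a_4 = 3: -175/33

-175/33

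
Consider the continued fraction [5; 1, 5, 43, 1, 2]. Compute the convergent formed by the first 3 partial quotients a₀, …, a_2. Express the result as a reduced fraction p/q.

35/6

Start with 5.
1 + 1/(5/1) = 1 + 1/5 = 6/5
5 + 1/(6/5) = 5 + 5/6 = 35/6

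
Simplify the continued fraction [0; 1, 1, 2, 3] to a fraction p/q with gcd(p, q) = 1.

Use the convergent recurrence hₖ = aₖ·hₖ₋₁ + hₖ₋₂ (and likewise for the denominators kₖ):
a_0 = 0: 0/1
a_1 = 1: 1/1
a_2 = 1: 1/2
a_3 = 2: 3/5
a_4 = 3: 10/17

10/17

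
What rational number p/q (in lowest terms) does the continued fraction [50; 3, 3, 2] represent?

1157/23

a_0 = 50: 50/1
a_1 = 3: 151/3
a_2 = 3: 503/10
a_3 = 2: 1157/23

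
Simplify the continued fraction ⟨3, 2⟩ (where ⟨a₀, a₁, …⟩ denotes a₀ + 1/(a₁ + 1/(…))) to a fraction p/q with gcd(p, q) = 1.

7/2

Start with 2.
3 + 1/(2/1) = 3 + 1/2 = 7/2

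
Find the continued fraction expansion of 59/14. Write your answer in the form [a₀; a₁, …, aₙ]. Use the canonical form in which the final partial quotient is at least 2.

59 = 4·14 + 3, so a_0 = 4
14 = 4·3 + 2, so a_1 = 4
3 = 1·2 + 1, so a_2 = 1
2 = 2·1 + 0, so a_3 = 2

[4; 4, 1, 2]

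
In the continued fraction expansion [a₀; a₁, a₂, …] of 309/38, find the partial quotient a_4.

Repeatedly divide and take the remainder:
⌊309/38⌋ = 8, remainder 5
⌊38/5⌋ = 7, remainder 3
⌊5/3⌋ = 1, remainder 2
⌊3/2⌋ = 1, remainder 1
⌊2/1⌋ = 2, remainder 0

2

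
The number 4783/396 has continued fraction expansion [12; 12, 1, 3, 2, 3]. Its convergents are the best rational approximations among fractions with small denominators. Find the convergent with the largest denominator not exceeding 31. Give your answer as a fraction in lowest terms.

157/13

a_0 = 12: 12/1  (≤ bound)
a_1 = 12: 145/12  (≤ bound)
a_2 = 1: 157/13  (≤ bound)
a_3 = 3: 616/51  (> 31, stop)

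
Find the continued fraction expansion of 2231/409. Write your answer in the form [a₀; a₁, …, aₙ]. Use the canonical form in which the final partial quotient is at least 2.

⌊2231/409⌋ = 5, remainder 186
⌊409/186⌋ = 2, remainder 37
⌊186/37⌋ = 5, remainder 1
⌊37/1⌋ = 37, remainder 0

[5; 2, 5, 37]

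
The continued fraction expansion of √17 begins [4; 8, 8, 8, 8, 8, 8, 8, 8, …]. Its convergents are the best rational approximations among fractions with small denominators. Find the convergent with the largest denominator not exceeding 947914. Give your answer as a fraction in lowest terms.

List convergents until the denominator exceeds the bound:
a_0 = 4: 4/1  (≤ bound)
a_1 = 8: 33/8  (≤ bound)
a_2 = 8: 268/65  (≤ bound)
a_3 = 8: 2177/528  (≤ bound)
a_4 = 8: 17684/4289  (≤ bound)
a_5 = 8: 143649/34840  (≤ bound)
a_6 = 8: 1166876/283009  (≤ bound)
a_7 = 8: 9478657/2298912  (> 947914, stop)

1166876/283009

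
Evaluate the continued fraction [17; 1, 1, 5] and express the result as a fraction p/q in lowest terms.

193/11

Starting at the tail and folding back:
Start with 5.
1 + 1/(5/1) = 1 + 1/5 = 6/5
1 + 1/(6/5) = 1 + 5/6 = 11/6
17 + 1/(11/6) = 17 + 6/11 = 193/11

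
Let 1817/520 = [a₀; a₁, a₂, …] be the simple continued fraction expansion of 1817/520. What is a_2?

⌊1817/520⌋ = 3, remainder 257
⌊520/257⌋ = 2, remainder 6
⌊257/6⌋ = 42, remainder 5

42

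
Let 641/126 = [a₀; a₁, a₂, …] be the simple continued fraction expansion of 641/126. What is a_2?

641 ÷ 126 → quotient 5, remainder 11
126 ÷ 11 → quotient 11, remainder 5
11 ÷ 5 → quotient 2, remainder 1

2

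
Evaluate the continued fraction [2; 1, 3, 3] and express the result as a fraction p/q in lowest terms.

36/13

Start with 3.
3 + 1/(3/1) = 3 + 1/3 = 10/3
1 + 1/(10/3) = 1 + 3/10 = 13/10
2 + 1/(13/10) = 2 + 10/13 = 36/13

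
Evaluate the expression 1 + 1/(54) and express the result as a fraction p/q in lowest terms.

55/54

Start with 54.
1 + 1/(54/1) = 1 + 1/54 = 55/54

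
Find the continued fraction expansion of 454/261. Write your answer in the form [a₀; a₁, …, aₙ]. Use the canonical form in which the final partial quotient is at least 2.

454 ÷ 261 → quotient 1, remainder 193
261 ÷ 193 → quotient 1, remainder 68
193 ÷ 68 → quotient 2, remainder 57
68 ÷ 57 → quotient 1, remainder 11
57 ÷ 11 → quotient 5, remainder 2
11 ÷ 2 → quotient 5, remainder 1
2 ÷ 1 → quotient 2, remainder 0

[1; 1, 2, 1, 5, 5, 2]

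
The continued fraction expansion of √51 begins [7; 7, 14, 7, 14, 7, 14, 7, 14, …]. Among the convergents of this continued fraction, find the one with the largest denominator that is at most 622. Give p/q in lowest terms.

707/99

a_0 = 7: 7/1  (≤ bound)
a_1 = 7: 50/7  (≤ bound)
a_2 = 14: 707/99  (≤ bound)
a_3 = 7: 4999/700  (> 622, stop)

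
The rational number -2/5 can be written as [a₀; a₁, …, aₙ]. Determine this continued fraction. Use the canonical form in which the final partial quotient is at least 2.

-2 = -1·5 + 3, so a_0 = -1
5 = 1·3 + 2, so a_1 = 1
3 = 1·2 + 1, so a_2 = 1
2 = 2·1 + 0, so a_3 = 2

[-1; 1, 1, 2]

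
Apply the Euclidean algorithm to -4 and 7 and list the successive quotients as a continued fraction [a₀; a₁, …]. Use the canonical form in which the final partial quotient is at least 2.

[-1; 2, 3]

⌊-4/7⌋ = -1, remainder 3
⌊7/3⌋ = 2, remainder 1
⌊3/1⌋ = 3, remainder 0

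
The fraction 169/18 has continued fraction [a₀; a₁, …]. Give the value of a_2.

1

169 ÷ 18 → quotient 9, remainder 7
18 ÷ 7 → quotient 2, remainder 4
7 ÷ 4 → quotient 1, remainder 3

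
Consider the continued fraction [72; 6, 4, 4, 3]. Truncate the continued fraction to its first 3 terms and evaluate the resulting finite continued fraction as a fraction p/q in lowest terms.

a_0 = 72: 72/1
a_1 = 6: 433/6
a_2 = 4: 1804/25

1804/25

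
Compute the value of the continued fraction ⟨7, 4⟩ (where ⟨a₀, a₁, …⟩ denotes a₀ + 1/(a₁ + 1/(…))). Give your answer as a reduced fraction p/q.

Starting at the tail and folding back:
Start with 4.
7 + 1/(4/1) = 7 + 1/4 = 29/4

29/4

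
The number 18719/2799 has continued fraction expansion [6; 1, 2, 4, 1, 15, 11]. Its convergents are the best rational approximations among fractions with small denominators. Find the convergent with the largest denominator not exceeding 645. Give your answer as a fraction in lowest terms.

List convergents until the denominator exceeds the bound:
a_0 = 6: 6/1  (≤ bound)
a_1 = 1: 7/1  (≤ bound)
a_2 = 2: 20/3  (≤ bound)
a_3 = 4: 87/13  (≤ bound)
a_4 = 1: 107/16  (≤ bound)
a_5 = 15: 1692/253  (≤ bound)
a_6 = 11: 18719/2799  (> 645, stop)

1692/253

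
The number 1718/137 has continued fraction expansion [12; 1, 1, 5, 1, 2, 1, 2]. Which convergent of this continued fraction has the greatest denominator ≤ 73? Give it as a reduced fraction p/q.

a_0 = 12: 12/1  (≤ bound)
a_1 = 1: 13/1  (≤ bound)
a_2 = 1: 25/2  (≤ bound)
a_3 = 5: 138/11  (≤ bound)
a_4 = 1: 163/13  (≤ bound)
a_5 = 2: 464/37  (≤ bound)
a_6 = 1: 627/50  (≤ bound)
a_7 = 2: 1718/137  (> 73, stop)

627/50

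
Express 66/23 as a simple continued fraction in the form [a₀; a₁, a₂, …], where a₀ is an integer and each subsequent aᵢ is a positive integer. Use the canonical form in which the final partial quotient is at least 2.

[2; 1, 6, 1, 2]

Apply division with remainder until the remainder is 0:
⌊66/23⌋ = 2, remainder 20
⌊23/20⌋ = 1, remainder 3
⌊20/3⌋ = 6, remainder 2
⌊3/2⌋ = 1, remainder 1
⌊2/1⌋ = 2, remainder 0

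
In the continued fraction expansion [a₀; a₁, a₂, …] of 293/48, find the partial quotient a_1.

293 ÷ 48 → quotient 6, remainder 5
48 ÷ 5 → quotient 9, remainder 3

9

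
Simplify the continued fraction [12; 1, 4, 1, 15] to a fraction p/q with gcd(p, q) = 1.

Starting at the tail and folding back:
Start with 15.
1 + 1/(15/1) = 1 + 1/15 = 16/15
4 + 1/(16/15) = 4 + 15/16 = 79/16
1 + 1/(79/16) = 1 + 16/79 = 95/79
12 + 1/(95/79) = 12 + 79/95 = 1219/95

1219/95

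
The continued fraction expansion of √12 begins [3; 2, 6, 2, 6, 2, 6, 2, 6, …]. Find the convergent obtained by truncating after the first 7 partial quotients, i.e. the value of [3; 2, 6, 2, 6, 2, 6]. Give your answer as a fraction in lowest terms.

8733/2521

Work from the innermost term outward:
Start with 6.
2 + 1/(6/1) = 2 + 1/6 = 13/6
6 + 1/(13/6) = 6 + 6/13 = 84/13
2 + 1/(84/13) = 2 + 13/84 = 181/84
6 + 1/(181/84) = 6 + 84/181 = 1170/181
2 + 1/(1170/181) = 2 + 181/1170 = 2521/1170
3 + 1/(2521/1170) = 3 + 1170/2521 = 8733/2521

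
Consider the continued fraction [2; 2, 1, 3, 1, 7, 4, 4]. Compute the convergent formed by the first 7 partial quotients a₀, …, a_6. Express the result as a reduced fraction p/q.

1061/450

a_0 = 2: 2/1
a_1 = 2: 5/2
a_2 = 1: 7/3
a_3 = 3: 26/11
a_4 = 1: 33/14
a_5 = 7: 257/109
a_6 = 4: 1061/450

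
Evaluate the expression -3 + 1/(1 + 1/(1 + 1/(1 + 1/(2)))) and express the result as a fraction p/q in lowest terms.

Start with 2.
1 + 1/(2/1) = 1 + 1/2 = 3/2
1 + 1/(3/2) = 1 + 2/3 = 5/3
1 + 1/(5/3) = 1 + 3/5 = 8/5
-3 + 1/(8/5) = -3 + 5/8 = -19/8

-19/8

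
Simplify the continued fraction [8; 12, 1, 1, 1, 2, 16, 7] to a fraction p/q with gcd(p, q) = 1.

94357/11679

Build up convergents one term at a time:
a_0 = 8: 8/1
a_1 = 12: 97/12
a_2 = 1: 105/13
a_3 = 1: 202/25
a_4 = 1: 307/38
a_5 = 2: 816/101
a_6 = 16: 13363/1654
a_7 = 7: 94357/11679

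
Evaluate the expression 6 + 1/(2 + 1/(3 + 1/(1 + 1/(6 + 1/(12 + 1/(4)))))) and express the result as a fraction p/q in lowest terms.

a_0 = 6: 6/1
a_1 = 2: 13/2
a_2 = 3: 45/7
a_3 = 1: 58/9
a_4 = 6: 393/61
a_5 = 12: 4774/741
a_6 = 4: 19489/3025

19489/3025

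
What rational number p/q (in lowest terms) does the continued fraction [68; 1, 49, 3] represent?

Compute successive convergents:
a_0 = 68: 68/1
a_1 = 1: 69/1
a_2 = 49: 3449/50
a_3 = 3: 10416/151

10416/151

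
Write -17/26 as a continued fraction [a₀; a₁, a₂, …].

Run the Euclidean algorithm, recording each quotient:
⌊-17/26⌋ = -1, remainder 9
⌊26/9⌋ = 2, remainder 8
⌊9/8⌋ = 1, remainder 1
⌊8/1⌋ = 8, remainder 0

[-1; 2, 1, 8]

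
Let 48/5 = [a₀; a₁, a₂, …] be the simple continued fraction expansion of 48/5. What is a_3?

2

Repeatedly divide and take the remainder:
⌊48/5⌋ = 9, remainder 3
⌊5/3⌋ = 1, remainder 2
⌊3/2⌋ = 1, remainder 1
⌊2/1⌋ = 2, remainder 0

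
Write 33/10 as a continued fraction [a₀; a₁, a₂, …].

33 = 3·10 + 3, so a_0 = 3
10 = 3·3 + 1, so a_1 = 3
3 = 3·1 + 0, so a_2 = 3

[3; 3, 3]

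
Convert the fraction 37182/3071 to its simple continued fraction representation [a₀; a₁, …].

Run the Euclidean algorithm, recording each quotient:
37182 ÷ 3071 → quotient 12, remainder 330
3071 ÷ 330 → quotient 9, remainder 101
330 ÷ 101 → quotient 3, remainder 27
101 ÷ 27 → quotient 3, remainder 20
27 ÷ 20 → quotient 1, remainder 7
20 ÷ 7 → quotient 2, remainder 6
7 ÷ 6 → quotient 1, remainder 1
6 ÷ 1 → quotient 6, remainder 0

[12; 9, 3, 3, 1, 2, 1, 6]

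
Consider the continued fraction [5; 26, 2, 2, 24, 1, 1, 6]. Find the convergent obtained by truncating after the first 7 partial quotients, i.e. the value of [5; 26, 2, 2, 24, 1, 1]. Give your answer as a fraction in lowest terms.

Start with 1.
1 + 1/(1/1) = 1 + 1/1 = 2/1
24 + 1/(2/1) = 24 + 1/2 = 49/2
2 + 1/(49/2) = 2 + 2/49 = 100/49
2 + 1/(100/49) = 2 + 49/100 = 249/100
26 + 1/(249/100) = 26 + 100/249 = 6574/249
5 + 1/(6574/249) = 5 + 249/6574 = 33119/6574

33119/6574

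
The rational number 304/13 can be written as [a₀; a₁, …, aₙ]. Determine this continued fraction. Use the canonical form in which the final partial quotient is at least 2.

[23; 2, 1, 1, 2]

Run the Euclidean algorithm, recording each quotient:
⌊304/13⌋ = 23, remainder 5
⌊13/5⌋ = 2, remainder 3
⌊5/3⌋ = 1, remainder 2
⌊3/2⌋ = 1, remainder 1
⌊2/1⌋ = 2, remainder 0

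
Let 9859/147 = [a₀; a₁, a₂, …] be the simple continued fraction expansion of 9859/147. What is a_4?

9859 ÷ 147 → quotient 67, remainder 10
147 ÷ 10 → quotient 14, remainder 7
10 ÷ 7 → quotient 1, remainder 3
7 ÷ 3 → quotient 2, remainder 1
3 ÷ 1 → quotient 3, remainder 0

3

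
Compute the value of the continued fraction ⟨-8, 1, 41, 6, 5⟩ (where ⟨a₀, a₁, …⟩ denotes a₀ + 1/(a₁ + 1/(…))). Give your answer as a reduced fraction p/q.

-9180/1307

Starting at the tail and folding back:
Start with 5.
6 + 1/(5/1) = 6 + 1/5 = 31/5
41 + 1/(31/5) = 41 + 5/31 = 1276/31
1 + 1/(1276/31) = 1 + 31/1276 = 1307/1276
-8 + 1/(1307/1276) = -8 + 1276/1307 = -9180/1307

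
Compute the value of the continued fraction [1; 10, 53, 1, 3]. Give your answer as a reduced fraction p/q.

a_0 = 1: 1/1
a_1 = 10: 11/10
a_2 = 53: 584/531
a_3 = 1: 595/541
a_4 = 3: 2369/2154

2369/2154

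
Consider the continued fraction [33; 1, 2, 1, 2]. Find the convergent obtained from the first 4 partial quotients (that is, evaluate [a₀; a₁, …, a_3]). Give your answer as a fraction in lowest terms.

Starting at the tail and folding back:
Start with 1.
2 + 1/(1/1) = 2 + 1/1 = 3/1
1 + 1/(3/1) = 1 + 1/3 = 4/3
33 + 1/(4/3) = 33 + 3/4 = 135/4

135/4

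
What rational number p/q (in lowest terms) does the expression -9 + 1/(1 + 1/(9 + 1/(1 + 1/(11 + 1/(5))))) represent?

-5389/666

Work from the innermost term outward:
Start with 5.
11 + 1/(5/1) = 11 + 1/5 = 56/5
1 + 1/(56/5) = 1 + 5/56 = 61/56
9 + 1/(61/56) = 9 + 56/61 = 605/61
1 + 1/(605/61) = 1 + 61/605 = 666/605
-9 + 1/(666/605) = -9 + 605/666 = -5389/666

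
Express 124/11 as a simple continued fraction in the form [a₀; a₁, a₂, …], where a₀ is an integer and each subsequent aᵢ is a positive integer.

⌊124/11⌋ = 11, remainder 3
⌊11/3⌋ = 3, remainder 2
⌊3/2⌋ = 1, remainder 1
⌊2/1⌋ = 2, remainder 0

[11; 3, 1, 2]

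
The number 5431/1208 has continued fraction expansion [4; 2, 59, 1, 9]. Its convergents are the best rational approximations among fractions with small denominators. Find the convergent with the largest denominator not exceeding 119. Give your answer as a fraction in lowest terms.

a_0 = 4: 4/1  (≤ bound)
a_1 = 2: 9/2  (≤ bound)
a_2 = 59: 535/119  (≤ bound)
a_3 = 1: 544/121  (> 119, stop)

535/119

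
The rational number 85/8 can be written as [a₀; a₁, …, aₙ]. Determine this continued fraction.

85 ÷ 8 → quotient 10, remainder 5
8 ÷ 5 → quotient 1, remainder 3
5 ÷ 3 → quotient 1, remainder 2
3 ÷ 2 → quotient 1, remainder 1
2 ÷ 1 → quotient 2, remainder 0

[10; 1, 1, 1, 2]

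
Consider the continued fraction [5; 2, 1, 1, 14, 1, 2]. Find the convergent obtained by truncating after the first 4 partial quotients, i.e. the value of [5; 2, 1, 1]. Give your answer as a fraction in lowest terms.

Use the convergent recurrence hₖ = aₖ·hₖ₋₁ + hₖ₋₂ (and likewise for the denominators kₖ):
a_0 = 5: 5/1
a_1 = 2: 11/2
a_2 = 1: 16/3
a_3 = 1: 27/5

27/5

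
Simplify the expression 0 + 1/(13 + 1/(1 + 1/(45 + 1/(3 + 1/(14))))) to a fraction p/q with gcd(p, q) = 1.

1992/27845

Start with 14.
3 + 1/(14/1) = 3 + 1/14 = 43/14
45 + 1/(43/14) = 45 + 14/43 = 1949/43
1 + 1/(1949/43) = 1 + 43/1949 = 1992/1949
13 + 1/(1992/1949) = 13 + 1949/1992 = 27845/1992
0 + 1/(27845/1992) = 0 + 1992/27845 = 1992/27845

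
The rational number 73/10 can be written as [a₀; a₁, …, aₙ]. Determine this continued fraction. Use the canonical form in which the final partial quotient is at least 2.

[7; 3, 3]

73 = 7·10 + 3, so a_0 = 7
10 = 3·3 + 1, so a_1 = 3
3 = 3·1 + 0, so a_2 = 3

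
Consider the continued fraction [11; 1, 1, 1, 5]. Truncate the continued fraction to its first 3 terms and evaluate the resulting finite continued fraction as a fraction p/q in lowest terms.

23/2

Compute successive convergents:
a_0 = 11: 11/1
a_1 = 1: 12/1
a_2 = 1: 23/2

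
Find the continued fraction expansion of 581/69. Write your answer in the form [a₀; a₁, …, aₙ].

581 = 8·69 + 29, so a_0 = 8
69 = 2·29 + 11, so a_1 = 2
29 = 2·11 + 7, so a_2 = 2
11 = 1·7 + 4, so a_3 = 1
7 = 1·4 + 3, so a_4 = 1
4 = 1·3 + 1, so a_5 = 1
3 = 3·1 + 0, so a_6 = 3

[8; 2, 2, 1, 1, 1, 3]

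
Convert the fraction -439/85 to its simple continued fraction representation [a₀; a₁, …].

[-6; 1, 5, 14]

-439 = -6·85 + 71, so a_0 = -6
85 = 1·71 + 14, so a_1 = 1
71 = 5·14 + 1, so a_2 = 5
14 = 14·1 + 0, so a_3 = 14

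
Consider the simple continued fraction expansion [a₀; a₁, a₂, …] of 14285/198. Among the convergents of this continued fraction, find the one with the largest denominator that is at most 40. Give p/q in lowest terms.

a_0 = 72: 72/1  (≤ bound)
a_1 = 6: 433/6  (≤ bound)
a_2 = 1: 505/7  (≤ bound)
a_3 = 4: 2453/34  (≤ bound)
a_4 = 1: 2958/41  (> 40, stop)

2453/34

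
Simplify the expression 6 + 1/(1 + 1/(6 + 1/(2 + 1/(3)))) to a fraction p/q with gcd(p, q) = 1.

357/52

Build up convergents one term at a time:
a_0 = 6: 6/1
a_1 = 1: 7/1
a_2 = 6: 48/7
a_3 = 2: 103/15
a_4 = 3: 357/52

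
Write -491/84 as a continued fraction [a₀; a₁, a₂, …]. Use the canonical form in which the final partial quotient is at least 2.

[-6; 6, 2, 6]

⌊-491/84⌋ = -6, remainder 13
⌊84/13⌋ = 6, remainder 6
⌊13/6⌋ = 2, remainder 1
⌊6/1⌋ = 6, remainder 0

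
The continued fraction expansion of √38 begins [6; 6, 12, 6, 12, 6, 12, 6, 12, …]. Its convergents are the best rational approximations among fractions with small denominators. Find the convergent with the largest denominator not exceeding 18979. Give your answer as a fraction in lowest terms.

33294/5401

a_0 = 6: 6/1  (≤ bound)
a_1 = 6: 37/6  (≤ bound)
a_2 = 12: 450/73  (≤ bound)
a_3 = 6: 2737/444  (≤ bound)
a_4 = 12: 33294/5401  (≤ bound)
a_5 = 6: 202501/32850  (> 18979, stop)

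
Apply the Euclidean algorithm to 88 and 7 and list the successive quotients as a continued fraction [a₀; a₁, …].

Apply division with remainder until the remainder is 0:
⌊88/7⌋ = 12, remainder 4
⌊7/4⌋ = 1, remainder 3
⌊4/3⌋ = 1, remainder 1
⌊3/1⌋ = 3, remainder 0

[12; 1, 1, 3]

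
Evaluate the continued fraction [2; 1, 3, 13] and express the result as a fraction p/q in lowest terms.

146/53

Use the convergent recurrence hₖ = aₖ·hₖ₋₁ + hₖ₋₂ (and likewise for the denominators kₖ):
a_0 = 2: 2/1
a_1 = 1: 3/1
a_2 = 3: 11/4
a_3 = 13: 146/53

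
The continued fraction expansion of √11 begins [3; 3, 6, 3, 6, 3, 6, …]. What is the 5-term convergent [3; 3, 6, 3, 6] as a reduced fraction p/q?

Start with 6.
3 + 1/(6/1) = 3 + 1/6 = 19/6
6 + 1/(19/6) = 6 + 6/19 = 120/19
3 + 1/(120/19) = 3 + 19/120 = 379/120
3 + 1/(379/120) = 3 + 120/379 = 1257/379

1257/379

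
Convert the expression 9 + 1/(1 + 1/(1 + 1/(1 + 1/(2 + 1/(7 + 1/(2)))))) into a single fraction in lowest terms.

a_0 = 9: 9/1
a_1 = 1: 10/1
a_2 = 1: 19/2
a_3 = 1: 29/3
a_4 = 2: 77/8
a_5 = 7: 568/59
a_6 = 2: 1213/126

1213/126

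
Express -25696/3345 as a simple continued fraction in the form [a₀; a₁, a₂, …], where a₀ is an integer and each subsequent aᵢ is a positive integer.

[-8; 3, 6, 1, 20, 1, 6]

⌊-25696/3345⌋ = -8, remainder 1064
⌊3345/1064⌋ = 3, remainder 153
⌊1064/153⌋ = 6, remainder 146
⌊153/146⌋ = 1, remainder 7
⌊146/7⌋ = 20, remainder 6
⌊7/6⌋ = 1, remainder 1
⌊6/1⌋ = 6, remainder 0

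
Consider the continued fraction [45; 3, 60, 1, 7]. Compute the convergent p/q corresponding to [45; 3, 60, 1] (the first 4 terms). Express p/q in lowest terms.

8341/184

a_0 = 45: 45/1
a_1 = 3: 136/3
a_2 = 60: 8205/181
a_3 = 1: 8341/184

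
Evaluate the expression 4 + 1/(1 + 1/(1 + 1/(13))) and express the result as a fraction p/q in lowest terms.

a_0 = 4: 4/1
a_1 = 1: 5/1
a_2 = 1: 9/2
a_3 = 13: 122/27

122/27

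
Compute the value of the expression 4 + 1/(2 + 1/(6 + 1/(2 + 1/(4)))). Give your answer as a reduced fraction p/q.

558/125

Collapse the nested fraction from the inside out:
Start with 4.
2 + 1/(4/1) = 2 + 1/4 = 9/4
6 + 1/(9/4) = 6 + 4/9 = 58/9
2 + 1/(58/9) = 2 + 9/58 = 125/58
4 + 1/(125/58) = 4 + 58/125 = 558/125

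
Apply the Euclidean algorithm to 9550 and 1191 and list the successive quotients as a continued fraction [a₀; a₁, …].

[8; 54, 7, 3]

⌊9550/1191⌋ = 8, remainder 22
⌊1191/22⌋ = 54, remainder 3
⌊22/3⌋ = 7, remainder 1
⌊3/1⌋ = 3, remainder 0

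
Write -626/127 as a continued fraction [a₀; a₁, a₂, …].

-626 = -5·127 + 9, so a_0 = -5
127 = 14·9 + 1, so a_1 = 14
9 = 9·1 + 0, so a_2 = 9

[-5; 14, 9]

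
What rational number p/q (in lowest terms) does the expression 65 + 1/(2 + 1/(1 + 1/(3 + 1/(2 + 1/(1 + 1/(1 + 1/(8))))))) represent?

a_0 = 65: 65/1
a_1 = 2: 131/2
a_2 = 1: 196/3
a_3 = 3: 719/11
a_4 = 2: 1634/25
a_5 = 1: 2353/36
a_6 = 1: 3987/61
a_7 = 8: 34249/524

34249/524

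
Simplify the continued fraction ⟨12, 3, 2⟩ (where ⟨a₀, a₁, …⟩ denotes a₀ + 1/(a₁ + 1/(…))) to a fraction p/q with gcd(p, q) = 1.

86/7

Work from the innermost term outward:
Start with 2.
3 + 1/(2/1) = 3 + 1/2 = 7/2
12 + 1/(7/2) = 12 + 2/7 = 86/7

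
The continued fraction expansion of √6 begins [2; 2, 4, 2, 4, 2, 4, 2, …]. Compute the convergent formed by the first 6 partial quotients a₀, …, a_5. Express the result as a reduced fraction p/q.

485/198

a_0 = 2: 2/1
a_1 = 2: 5/2
a_2 = 4: 22/9
a_3 = 2: 49/20
a_4 = 4: 218/89
a_5 = 2: 485/198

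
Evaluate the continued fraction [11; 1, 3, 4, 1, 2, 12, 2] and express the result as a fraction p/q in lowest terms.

17844/1517

Use the convergent recurrence hₖ = aₖ·hₖ₋₁ + hₖ₋₂ (and likewise for the denominators kₖ):
a_0 = 11: 11/1
a_1 = 1: 12/1
a_2 = 3: 47/4
a_3 = 4: 200/17
a_4 = 1: 247/21
a_5 = 2: 694/59
a_6 = 12: 8575/729
a_7 = 2: 17844/1517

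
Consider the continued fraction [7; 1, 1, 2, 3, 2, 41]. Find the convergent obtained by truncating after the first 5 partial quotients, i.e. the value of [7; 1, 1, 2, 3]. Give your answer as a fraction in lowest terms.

129/17

Start with 3.
2 + 1/(3/1) = 2 + 1/3 = 7/3
1 + 1/(7/3) = 1 + 3/7 = 10/7
1 + 1/(10/7) = 1 + 7/10 = 17/10
7 + 1/(17/10) = 7 + 10/17 = 129/17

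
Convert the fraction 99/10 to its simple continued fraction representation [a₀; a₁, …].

Run the Euclidean algorithm, recording each quotient:
99 ÷ 10 → quotient 9, remainder 9
10 ÷ 9 → quotient 1, remainder 1
9 ÷ 1 → quotient 9, remainder 0

[9; 1, 9]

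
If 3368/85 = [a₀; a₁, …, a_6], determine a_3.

⌊3368/85⌋ = 39, remainder 53
⌊85/53⌋ = 1, remainder 32
⌊53/32⌋ = 1, remainder 21
⌊32/21⌋ = 1, remainder 11

1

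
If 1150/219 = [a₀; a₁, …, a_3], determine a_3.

Repeatedly divide and take the remainder:
1150 ÷ 219 → quotient 5, remainder 55
219 ÷ 55 → quotient 3, remainder 54
55 ÷ 54 → quotient 1, remainder 1
54 ÷ 1 → quotient 54, remainder 0

54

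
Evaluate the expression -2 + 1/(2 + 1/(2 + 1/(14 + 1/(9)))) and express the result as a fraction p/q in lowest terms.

-1043/653

Work from the innermost term outward:
Start with 9.
14 + 1/(9/1) = 14 + 1/9 = 127/9
2 + 1/(127/9) = 2 + 9/127 = 263/127
2 + 1/(263/127) = 2 + 127/263 = 653/263
-2 + 1/(653/263) = -2 + 263/653 = -1043/653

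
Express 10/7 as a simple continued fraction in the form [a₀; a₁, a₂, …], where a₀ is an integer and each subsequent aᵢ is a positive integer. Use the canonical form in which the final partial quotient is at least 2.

10 ÷ 7 → quotient 1, remainder 3
7 ÷ 3 → quotient 2, remainder 1
3 ÷ 1 → quotient 3, remainder 0

[1; 2, 3]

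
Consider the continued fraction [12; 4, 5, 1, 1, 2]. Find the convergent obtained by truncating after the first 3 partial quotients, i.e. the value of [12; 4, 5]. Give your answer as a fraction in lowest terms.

257/21

Build up convergents one term at a time:
a_0 = 12: 12/1
a_1 = 4: 49/4
a_2 = 5: 257/21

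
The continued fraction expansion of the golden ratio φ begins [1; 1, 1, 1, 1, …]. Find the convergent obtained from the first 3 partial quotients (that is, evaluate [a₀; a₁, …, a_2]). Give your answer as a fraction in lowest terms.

Start with 1.
1 + 1/(1/1) = 1 + 1/1 = 2/1
1 + 1/(2/1) = 1 + 1/2 = 3/2

3/2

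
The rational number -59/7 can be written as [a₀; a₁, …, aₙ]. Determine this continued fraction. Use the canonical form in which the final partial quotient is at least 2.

[-9; 1, 1, 3]

Repeatedly divide and take the remainder:
⌊-59/7⌋ = -9, remainder 4
⌊7/4⌋ = 1, remainder 3
⌊4/3⌋ = 1, remainder 1
⌊3/1⌋ = 3, remainder 0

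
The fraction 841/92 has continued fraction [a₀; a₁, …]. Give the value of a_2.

13

⌊841/92⌋ = 9, remainder 13
⌊92/13⌋ = 7, remainder 1
⌊13/1⌋ = 13, remainder 0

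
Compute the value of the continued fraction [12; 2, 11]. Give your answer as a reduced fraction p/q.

Collapse the nested fraction from the inside out:
Start with 11.
2 + 1/(11/1) = 2 + 1/11 = 23/11
12 + 1/(23/11) = 12 + 11/23 = 287/23

287/23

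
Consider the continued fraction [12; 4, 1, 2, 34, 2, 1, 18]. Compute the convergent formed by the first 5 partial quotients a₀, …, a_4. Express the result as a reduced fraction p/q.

a_0 = 12: 12/1
a_1 = 4: 49/4
a_2 = 1: 61/5
a_3 = 2: 171/14
a_4 = 34: 5875/481

5875/481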